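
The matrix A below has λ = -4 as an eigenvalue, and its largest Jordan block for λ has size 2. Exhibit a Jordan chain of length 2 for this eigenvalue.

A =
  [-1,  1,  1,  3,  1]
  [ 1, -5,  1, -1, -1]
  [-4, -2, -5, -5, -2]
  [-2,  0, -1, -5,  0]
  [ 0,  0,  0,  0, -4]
A Jordan chain for λ = -4 of length 2:
v_1 = (3, 1, -4, -2, 0)ᵀ
v_2 = (1, 0, 0, 0, 0)ᵀ

Let N = A − (-4)·I. We want v_2 with N^2 v_2 = 0 but N^1 v_2 ≠ 0; then v_{j-1} := N · v_j for j = 2, …, 2.

Pick v_2 = (1, 0, 0, 0, 0)ᵀ.
Then v_1 = N · v_2 = (3, 1, -4, -2, 0)ᵀ.

Sanity check: (A − (-4)·I) v_1 = (0, 0, 0, 0, 0)ᵀ = 0. ✓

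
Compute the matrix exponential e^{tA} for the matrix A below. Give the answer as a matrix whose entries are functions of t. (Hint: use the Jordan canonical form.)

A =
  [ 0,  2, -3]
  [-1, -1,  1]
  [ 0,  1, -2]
e^{tA} =
  [-t^2*exp(-t)/2 + t*exp(-t) + exp(-t), -t^2*exp(-t)/2 + 2*t*exp(-t), t^2*exp(-t) - 3*t*exp(-t)]
  [-t^2*exp(-t)/2 - t*exp(-t), -t^2*exp(-t)/2 + exp(-t), t^2*exp(-t) + t*exp(-t)]
  [-t^2*exp(-t)/2, -t^2*exp(-t)/2 + t*exp(-t), t^2*exp(-t) - t*exp(-t) + exp(-t)]

Strategy: write A = P · J · P⁻¹ where J is a Jordan canonical form, so e^{tA} = P · e^{tJ} · P⁻¹, and e^{tJ} can be computed block-by-block.

A has Jordan form
J =
  [-1,  1,  0]
  [ 0, -1,  1]
  [ 0,  0, -1]
(up to reordering of blocks).

Per-block formulas:
  For a 3×3 Jordan block J_3(-1): exp(t · J_3(-1)) = e^(-1t)·(I + t·N + (t^2/2)·N^2), where N is the 3×3 nilpotent shift.

After assembling e^{tJ} and conjugating by P, we get:

e^{tA} =
  [-t^2*exp(-t)/2 + t*exp(-t) + exp(-t), -t^2*exp(-t)/2 + 2*t*exp(-t), t^2*exp(-t) - 3*t*exp(-t)]
  [-t^2*exp(-t)/2 - t*exp(-t), -t^2*exp(-t)/2 + exp(-t), t^2*exp(-t) + t*exp(-t)]
  [-t^2*exp(-t)/2, -t^2*exp(-t)/2 + t*exp(-t), t^2*exp(-t) - t*exp(-t) + exp(-t)]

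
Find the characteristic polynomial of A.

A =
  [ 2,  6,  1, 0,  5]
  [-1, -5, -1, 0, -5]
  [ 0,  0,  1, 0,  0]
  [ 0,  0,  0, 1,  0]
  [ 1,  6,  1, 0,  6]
x^5 - 5*x^4 + 10*x^3 - 10*x^2 + 5*x - 1

Expanding det(x·I − A) (e.g. by cofactor expansion or by noting that A is similar to its Jordan form J, which has the same characteristic polynomial as A) gives
  χ_A(x) = x^5 - 5*x^4 + 10*x^3 - 10*x^2 + 5*x - 1
which factors as (x - 1)^5. The eigenvalues (with algebraic multiplicities) are λ = 1 with multiplicity 5.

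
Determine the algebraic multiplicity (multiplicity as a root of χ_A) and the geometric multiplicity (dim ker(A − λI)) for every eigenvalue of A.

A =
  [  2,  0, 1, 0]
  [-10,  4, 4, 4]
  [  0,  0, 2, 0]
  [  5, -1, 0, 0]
λ = 2: alg = 4, geom = 2

Step 1 — factor the characteristic polynomial to read off the algebraic multiplicities:
  χ_A(x) = (x - 2)^4

Step 2 — compute geometric multiplicities via the rank-nullity identity g(λ) = n − rank(A − λI):
  rank(A − (2)·I) = 2, so dim ker(A − (2)·I) = n − 2 = 2

Summary:
  λ = 2: algebraic multiplicity = 4, geometric multiplicity = 2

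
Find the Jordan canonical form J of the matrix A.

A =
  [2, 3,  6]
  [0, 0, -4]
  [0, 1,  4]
J_2(2) ⊕ J_1(2)

The characteristic polynomial is
  det(x·I − A) = x^3 - 6*x^2 + 12*x - 8 = (x - 2)^3

Eigenvalues and multiplicities (the geometric multiplicity of λ is n − rank(A − λI), which equals the number of Jordan blocks for λ):
  λ = 2: algebraic multiplicity = 3, geometric multiplicity = 2

Determining the block sizes for each eigenvalue:
  λ = 2: 2 blocks summing to 3 forces exactly one block of size 2 and the rest size 1 → block sizes [2, 1]

Assembling the blocks gives a Jordan form
J =
  [2, 1, 0]
  [0, 2, 0]
  [0, 0, 2]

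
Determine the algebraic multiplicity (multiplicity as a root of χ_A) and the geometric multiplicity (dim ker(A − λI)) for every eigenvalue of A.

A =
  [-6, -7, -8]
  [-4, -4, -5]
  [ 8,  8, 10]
λ = 0: alg = 3, geom = 1

Step 1 — factor the characteristic polynomial to read off the algebraic multiplicities:
  χ_A(x) = x^3

Step 2 — compute geometric multiplicities via the rank-nullity identity g(λ) = n − rank(A − λI):
  rank(A − (0)·I) = 2, so dim ker(A − (0)·I) = n − 2 = 1

Summary:
  λ = 0: algebraic multiplicity = 3, geometric multiplicity = 1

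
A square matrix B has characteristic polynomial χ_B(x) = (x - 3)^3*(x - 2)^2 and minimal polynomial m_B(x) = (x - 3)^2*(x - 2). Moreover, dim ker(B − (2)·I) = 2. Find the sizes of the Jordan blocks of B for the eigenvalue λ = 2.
Block sizes for λ = 2: [1, 1]

Step 1 — from the characteristic polynomial, algebraic multiplicity of λ = 2 is 2. From dim ker(B − (2)·I) = 2, there are exactly 2 Jordan blocks for λ = 2.
Step 2 — from the minimal polynomial, the factor (x − 2) tells us the largest block for λ = 2 has size 1.
Step 3 — with total size 2, 2 blocks, and largest block 1, the block sizes (in nonincreasing order) are [1, 1].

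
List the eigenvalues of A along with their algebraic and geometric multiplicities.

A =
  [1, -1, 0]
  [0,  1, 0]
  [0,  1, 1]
λ = 1: alg = 3, geom = 2

Step 1 — factor the characteristic polynomial to read off the algebraic multiplicities:
  χ_A(x) = (x - 1)^3

Step 2 — compute geometric multiplicities via the rank-nullity identity g(λ) = n − rank(A − λI):
  rank(A − (1)·I) = 1, so dim ker(A − (1)·I) = n − 1 = 2

Summary:
  λ = 1: algebraic multiplicity = 3, geometric multiplicity = 2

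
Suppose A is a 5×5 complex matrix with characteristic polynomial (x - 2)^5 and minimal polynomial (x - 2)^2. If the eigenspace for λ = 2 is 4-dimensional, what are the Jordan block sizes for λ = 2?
Block sizes for λ = 2: [2, 1, 1, 1]

Step 1 — from the characteristic polynomial, algebraic multiplicity of λ = 2 is 5. From dim ker(A − (2)·I) = 4, there are exactly 4 Jordan blocks for λ = 2.
Step 2 — from the minimal polynomial, the factor (x − 2)^2 tells us the largest block for λ = 2 has size 2.
Step 3 — with total size 5, 4 blocks, and largest block 2, the block sizes (in nonincreasing order) are [2, 1, 1, 1].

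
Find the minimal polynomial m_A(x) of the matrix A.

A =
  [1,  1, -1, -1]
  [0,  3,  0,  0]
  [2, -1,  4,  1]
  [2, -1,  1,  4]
x^2 - 6*x + 9

The characteristic polynomial is χ_A(x) = (x - 3)^4, so the eigenvalues are known. The minimal polynomial is
  m_A(x) = Π_λ (x − λ)^{k_λ}
where k_λ is the size of the *largest* Jordan block for λ (equivalently, the smallest k with (A − λI)^k v = 0 for every generalised eigenvector v of λ).

  λ = 3: largest Jordan block has size 2, contributing (x − 3)^2

So m_A(x) = (x - 3)^2 = x^2 - 6*x + 9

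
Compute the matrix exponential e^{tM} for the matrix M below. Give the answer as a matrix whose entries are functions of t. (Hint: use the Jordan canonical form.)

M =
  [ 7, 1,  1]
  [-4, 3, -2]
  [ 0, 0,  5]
e^{tM} =
  [2*t*exp(5*t) + exp(5*t), t*exp(5*t), t*exp(5*t)]
  [-4*t*exp(5*t), -2*t*exp(5*t) + exp(5*t), -2*t*exp(5*t)]
  [0, 0, exp(5*t)]

Strategy: write M = P · J · P⁻¹ where J is a Jordan canonical form, so e^{tM} = P · e^{tJ} · P⁻¹, and e^{tJ} can be computed block-by-block.

M has Jordan form
J =
  [5, 1, 0]
  [0, 5, 0]
  [0, 0, 5]
(up to reordering of blocks).

Per-block formulas:
  For a 1×1 block at λ = 5: exp(t · [5]) = [e^(5t)].
  For a 2×2 Jordan block J_2(5): exp(t · J_2(5)) = e^(5t)·(I + t·N), where N is the 2×2 nilpotent shift.

After assembling e^{tJ} and conjugating by P, we get:

e^{tM} =
  [2*t*exp(5*t) + exp(5*t), t*exp(5*t), t*exp(5*t)]
  [-4*t*exp(5*t), -2*t*exp(5*t) + exp(5*t), -2*t*exp(5*t)]
  [0, 0, exp(5*t)]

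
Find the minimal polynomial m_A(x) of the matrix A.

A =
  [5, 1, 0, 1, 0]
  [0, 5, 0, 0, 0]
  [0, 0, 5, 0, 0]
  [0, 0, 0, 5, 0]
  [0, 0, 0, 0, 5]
x^2 - 10*x + 25

The characteristic polynomial is χ_A(x) = (x - 5)^5, so the eigenvalues are known. The minimal polynomial is
  m_A(x) = Π_λ (x − λ)^{k_λ}
where k_λ is the size of the *largest* Jordan block for λ (equivalently, the smallest k with (A − λI)^k v = 0 for every generalised eigenvector v of λ).

  λ = 5: largest Jordan block has size 2, contributing (x − 5)^2

So m_A(x) = (x - 5)^2 = x^2 - 10*x + 25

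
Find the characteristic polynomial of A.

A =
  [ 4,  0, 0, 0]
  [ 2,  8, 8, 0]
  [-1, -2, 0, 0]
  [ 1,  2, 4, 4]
x^4 - 16*x^3 + 96*x^2 - 256*x + 256

Expanding det(x·I − A) (e.g. by cofactor expansion or by noting that A is similar to its Jordan form J, which has the same characteristic polynomial as A) gives
  χ_A(x) = x^4 - 16*x^3 + 96*x^2 - 256*x + 256
which factors as (x - 4)^4. The eigenvalues (with algebraic multiplicities) are λ = 4 with multiplicity 4.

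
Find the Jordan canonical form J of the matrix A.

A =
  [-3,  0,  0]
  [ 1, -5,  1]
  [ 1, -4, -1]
J_3(-3)

The characteristic polynomial is
  det(x·I − A) = x^3 + 9*x^2 + 27*x + 27 = (x + 3)^3

Eigenvalues and multiplicities (the geometric multiplicity of λ is n − rank(A − λI), which equals the number of Jordan blocks for λ):
  λ = -3: algebraic multiplicity = 3, geometric multiplicity = 1

Determining the block sizes for each eigenvalue:
  λ = -3: one block (gm = 1), so the single block has size am = 3 → block sizes [3]

Assembling the blocks gives a Jordan form
J =
  [-3,  1,  0]
  [ 0, -3,  1]
  [ 0,  0, -3]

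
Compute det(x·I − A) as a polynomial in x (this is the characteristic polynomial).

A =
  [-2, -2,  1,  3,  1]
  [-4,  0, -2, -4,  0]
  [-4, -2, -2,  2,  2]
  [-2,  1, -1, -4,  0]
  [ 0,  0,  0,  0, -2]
x^5 + 10*x^4 + 40*x^3 + 80*x^2 + 80*x + 32

Expanding det(x·I − A) (e.g. by cofactor expansion or by noting that A is similar to its Jordan form J, which has the same characteristic polynomial as A) gives
  χ_A(x) = x^5 + 10*x^4 + 40*x^3 + 80*x^2 + 80*x + 32
which factors as (x + 2)^5. The eigenvalues (with algebraic multiplicities) are λ = -2 with multiplicity 5.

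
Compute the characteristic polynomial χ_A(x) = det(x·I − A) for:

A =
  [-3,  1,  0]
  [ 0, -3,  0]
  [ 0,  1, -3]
x^3 + 9*x^2 + 27*x + 27

Expanding det(x·I − A) (e.g. by cofactor expansion or by noting that A is similar to its Jordan form J, which has the same characteristic polynomial as A) gives
  χ_A(x) = x^3 + 9*x^2 + 27*x + 27
which factors as (x + 3)^3. The eigenvalues (with algebraic multiplicities) are λ = -3 with multiplicity 3.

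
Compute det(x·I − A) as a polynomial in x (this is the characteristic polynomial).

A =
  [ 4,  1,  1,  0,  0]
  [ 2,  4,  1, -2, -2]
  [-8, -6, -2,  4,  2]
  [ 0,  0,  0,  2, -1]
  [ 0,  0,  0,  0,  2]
x^5 - 10*x^4 + 40*x^3 - 80*x^2 + 80*x - 32

Expanding det(x·I − A) (e.g. by cofactor expansion or by noting that A is similar to its Jordan form J, which has the same characteristic polynomial as A) gives
  χ_A(x) = x^5 - 10*x^4 + 40*x^3 - 80*x^2 + 80*x - 32
which factors as (x - 2)^5. The eigenvalues (with algebraic multiplicities) are λ = 2 with multiplicity 5.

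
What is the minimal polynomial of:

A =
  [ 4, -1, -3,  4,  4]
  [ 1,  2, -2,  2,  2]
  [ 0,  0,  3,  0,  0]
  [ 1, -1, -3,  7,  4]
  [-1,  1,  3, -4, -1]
x^3 - 9*x^2 + 27*x - 27

The characteristic polynomial is χ_A(x) = (x - 3)^5, so the eigenvalues are known. The minimal polynomial is
  m_A(x) = Π_λ (x − λ)^{k_λ}
where k_λ is the size of the *largest* Jordan block for λ (equivalently, the smallest k with (A − λI)^k v = 0 for every generalised eigenvector v of λ).

  λ = 3: largest Jordan block has size 3, contributing (x − 3)^3

So m_A(x) = (x - 3)^3 = x^3 - 9*x^2 + 27*x - 27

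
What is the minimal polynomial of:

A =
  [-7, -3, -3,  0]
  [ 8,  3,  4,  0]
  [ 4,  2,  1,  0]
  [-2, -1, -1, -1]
x^2 + 2*x + 1

The characteristic polynomial is χ_A(x) = (x + 1)^4, so the eigenvalues are known. The minimal polynomial is
  m_A(x) = Π_λ (x − λ)^{k_λ}
where k_λ is the size of the *largest* Jordan block for λ (equivalently, the smallest k with (A − λI)^k v = 0 for every generalised eigenvector v of λ).

  λ = -1: largest Jordan block has size 2, contributing (x + 1)^2

So m_A(x) = (x + 1)^2 = x^2 + 2*x + 1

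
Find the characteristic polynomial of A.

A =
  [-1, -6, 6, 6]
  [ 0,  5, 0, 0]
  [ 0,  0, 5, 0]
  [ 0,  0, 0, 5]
x^4 - 14*x^3 + 60*x^2 - 50*x - 125

Expanding det(x·I − A) (e.g. by cofactor expansion or by noting that A is similar to its Jordan form J, which has the same characteristic polynomial as A) gives
  χ_A(x) = x^4 - 14*x^3 + 60*x^2 - 50*x - 125
which factors as (x - 5)^3*(x + 1). The eigenvalues (with algebraic multiplicities) are λ = -1 with multiplicity 1, λ = 5 with multiplicity 3.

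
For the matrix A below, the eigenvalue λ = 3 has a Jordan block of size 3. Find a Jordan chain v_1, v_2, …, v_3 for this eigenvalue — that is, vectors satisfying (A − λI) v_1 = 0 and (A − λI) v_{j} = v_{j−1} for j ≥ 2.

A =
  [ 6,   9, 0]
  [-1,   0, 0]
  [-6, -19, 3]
A Jordan chain for λ = 3 of length 3:
v_1 = (0, 0, 1)ᵀ
v_2 = (3, -1, -6)ᵀ
v_3 = (1, 0, 0)ᵀ

Let N = A − (3)·I. We want v_3 with N^3 v_3 = 0 but N^2 v_3 ≠ 0; then v_{j-1} := N · v_j for j = 3, …, 2.

Pick v_3 = (1, 0, 0)ᵀ.
Then v_2 = N · v_3 = (3, -1, -6)ᵀ.
Then v_1 = N · v_2 = (0, 0, 1)ᵀ.

Sanity check: (A − (3)·I) v_1 = (0, 0, 0)ᵀ = 0. ✓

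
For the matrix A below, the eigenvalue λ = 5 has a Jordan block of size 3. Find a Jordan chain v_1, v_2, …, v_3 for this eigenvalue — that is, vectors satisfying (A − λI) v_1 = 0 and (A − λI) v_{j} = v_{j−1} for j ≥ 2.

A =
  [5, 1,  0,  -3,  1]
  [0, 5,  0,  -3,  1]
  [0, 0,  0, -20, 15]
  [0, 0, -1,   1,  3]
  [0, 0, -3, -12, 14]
A Jordan chain for λ = 5 of length 3:
v_1 = (-3, 0, 0, 0, 0)ᵀ
v_2 = (-3, -3, -20, -4, -12)ᵀ
v_3 = (0, 0, 0, 1, 0)ᵀ

Let N = A − (5)·I. We want v_3 with N^3 v_3 = 0 but N^2 v_3 ≠ 0; then v_{j-1} := N · v_j for j = 3, …, 2.

Pick v_3 = (0, 0, 0, 1, 0)ᵀ.
Then v_2 = N · v_3 = (-3, -3, -20, -4, -12)ᵀ.
Then v_1 = N · v_2 = (-3, 0, 0, 0, 0)ᵀ.

Sanity check: (A − (5)·I) v_1 = (0, 0, 0, 0, 0)ᵀ = 0. ✓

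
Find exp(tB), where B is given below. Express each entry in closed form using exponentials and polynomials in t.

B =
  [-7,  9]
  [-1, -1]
e^{tB} =
  [-3*t*exp(-4*t) + exp(-4*t), 9*t*exp(-4*t)]
  [-t*exp(-4*t), 3*t*exp(-4*t) + exp(-4*t)]

Strategy: write B = P · J · P⁻¹ where J is a Jordan canonical form, so e^{tB} = P · e^{tJ} · P⁻¹, and e^{tJ} can be computed block-by-block.

B has Jordan form
J =
  [-4,  1]
  [ 0, -4]
(up to reordering of blocks).

Per-block formulas:
  For a 2×2 Jordan block J_2(-4): exp(t · J_2(-4)) = e^(-4t)·(I + t·N), where N is the 2×2 nilpotent shift.

After assembling e^{tJ} and conjugating by P, we get:

e^{tB} =
  [-3*t*exp(-4*t) + exp(-4*t), 9*t*exp(-4*t)]
  [-t*exp(-4*t), 3*t*exp(-4*t) + exp(-4*t)]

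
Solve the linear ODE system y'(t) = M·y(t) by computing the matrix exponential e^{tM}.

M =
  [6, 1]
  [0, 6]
e^{tM} =
  [exp(6*t), t*exp(6*t)]
  [0, exp(6*t)]

Strategy: write M = P · J · P⁻¹ where J is a Jordan canonical form, so e^{tM} = P · e^{tJ} · P⁻¹, and e^{tJ} can be computed block-by-block.

M has Jordan form
J =
  [6, 1]
  [0, 6]
(up to reordering of blocks).

Per-block formulas:
  For a 2×2 Jordan block J_2(6): exp(t · J_2(6)) = e^(6t)·(I + t·N), where N is the 2×2 nilpotent shift.

After assembling e^{tJ} and conjugating by P, we get:

e^{tM} =
  [exp(6*t), t*exp(6*t)]
  [0, exp(6*t)]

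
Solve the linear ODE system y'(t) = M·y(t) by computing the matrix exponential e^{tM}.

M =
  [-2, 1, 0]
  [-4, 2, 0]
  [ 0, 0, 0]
e^{tM} =
  [1 - 2*t, t, 0]
  [-4*t, 2*t + 1, 0]
  [0, 0, 1]

Strategy: write M = P · J · P⁻¹ where J is a Jordan canonical form, so e^{tM} = P · e^{tJ} · P⁻¹, and e^{tJ} can be computed block-by-block.

M has Jordan form
J =
  [0, 1, 0]
  [0, 0, 0]
  [0, 0, 0]
(up to reordering of blocks).

Per-block formulas:
  For a 1×1 block at λ = 0: exp(t · [0]) = [e^(0t)].
  For a 2×2 Jordan block J_2(0): exp(t · J_2(0)) = e^(0t)·(I + t·N), where N is the 2×2 nilpotent shift.

After assembling e^{tJ} and conjugating by P, we get:

e^{tM} =
  [1 - 2*t, t, 0]
  [-4*t, 2*t + 1, 0]
  [0, 0, 1]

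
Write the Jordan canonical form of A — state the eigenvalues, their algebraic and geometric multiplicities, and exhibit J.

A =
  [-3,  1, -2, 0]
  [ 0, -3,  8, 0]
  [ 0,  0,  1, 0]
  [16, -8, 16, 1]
J_2(-3) ⊕ J_1(1) ⊕ J_1(1)

The characteristic polynomial is
  det(x·I − A) = x^4 + 4*x^3 - 2*x^2 - 12*x + 9 = (x - 1)^2*(x + 3)^2

Eigenvalues and multiplicities (the geometric multiplicity of λ is n − rank(A − λI), which equals the number of Jordan blocks for λ):
  λ = -3: algebraic multiplicity = 2, geometric multiplicity = 1
  λ = 1: algebraic multiplicity = 2, geometric multiplicity = 2

Determining the block sizes for each eigenvalue:
  λ = -3: one block (gm = 1), so the single block has size am = 2 → block sizes [2]
  λ = 1: gm = am = 2, so every block has size 1 → block sizes [1, 1]

Assembling the blocks gives a Jordan form
J =
  [-3,  1, 0, 0]
  [ 0, -3, 0, 0]
  [ 0,  0, 1, 0]
  [ 0,  0, 0, 1]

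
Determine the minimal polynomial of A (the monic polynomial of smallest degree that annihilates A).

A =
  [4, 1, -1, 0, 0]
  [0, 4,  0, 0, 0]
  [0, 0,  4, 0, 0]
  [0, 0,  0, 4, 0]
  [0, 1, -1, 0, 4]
x^2 - 8*x + 16

The characteristic polynomial is χ_A(x) = (x - 4)^5, so the eigenvalues are known. The minimal polynomial is
  m_A(x) = Π_λ (x − λ)^{k_λ}
where k_λ is the size of the *largest* Jordan block for λ (equivalently, the smallest k with (A − λI)^k v = 0 for every generalised eigenvector v of λ).

  λ = 4: largest Jordan block has size 2, contributing (x − 4)^2

So m_A(x) = (x - 4)^2 = x^2 - 8*x + 16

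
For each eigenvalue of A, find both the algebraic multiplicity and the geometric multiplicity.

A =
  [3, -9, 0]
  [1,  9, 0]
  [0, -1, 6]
λ = 6: alg = 3, geom = 1

Step 1 — factor the characteristic polynomial to read off the algebraic multiplicities:
  χ_A(x) = (x - 6)^3

Step 2 — compute geometric multiplicities via the rank-nullity identity g(λ) = n − rank(A − λI):
  rank(A − (6)·I) = 2, so dim ker(A − (6)·I) = n − 2 = 1

Summary:
  λ = 6: algebraic multiplicity = 3, geometric multiplicity = 1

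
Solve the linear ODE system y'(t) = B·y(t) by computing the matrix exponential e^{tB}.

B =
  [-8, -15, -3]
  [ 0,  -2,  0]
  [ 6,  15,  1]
e^{tB} =
  [-exp(-2*t) + 2*exp(-5*t), -5*exp(-2*t) + 5*exp(-5*t), -exp(-2*t) + exp(-5*t)]
  [0, exp(-2*t), 0]
  [2*exp(-2*t) - 2*exp(-5*t), 5*exp(-2*t) - 5*exp(-5*t), 2*exp(-2*t) - exp(-5*t)]

Strategy: write B = P · J · P⁻¹ where J is a Jordan canonical form, so e^{tB} = P · e^{tJ} · P⁻¹, and e^{tJ} can be computed block-by-block.

B has Jordan form
J =
  [-5,  0,  0]
  [ 0, -2,  0]
  [ 0,  0, -2]
(up to reordering of blocks).

Per-block formulas:
  For a 1×1 block at λ = -2: exp(t · [-2]) = [e^(-2t)].
  For a 1×1 block at λ = -5: exp(t · [-5]) = [e^(-5t)].

After assembling e^{tJ} and conjugating by P, we get:

e^{tB} =
  [-exp(-2*t) + 2*exp(-5*t), -5*exp(-2*t) + 5*exp(-5*t), -exp(-2*t) + exp(-5*t)]
  [0, exp(-2*t), 0]
  [2*exp(-2*t) - 2*exp(-5*t), 5*exp(-2*t) - 5*exp(-5*t), 2*exp(-2*t) - exp(-5*t)]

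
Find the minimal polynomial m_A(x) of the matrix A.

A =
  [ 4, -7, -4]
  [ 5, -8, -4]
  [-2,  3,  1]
x^3 + 3*x^2 + 3*x + 1

The characteristic polynomial is χ_A(x) = (x + 1)^3, so the eigenvalues are known. The minimal polynomial is
  m_A(x) = Π_λ (x − λ)^{k_λ}
where k_λ is the size of the *largest* Jordan block for λ (equivalently, the smallest k with (A − λI)^k v = 0 for every generalised eigenvector v of λ).

  λ = -1: largest Jordan block has size 3, contributing (x + 1)^3

So m_A(x) = (x + 1)^3 = x^3 + 3*x^2 + 3*x + 1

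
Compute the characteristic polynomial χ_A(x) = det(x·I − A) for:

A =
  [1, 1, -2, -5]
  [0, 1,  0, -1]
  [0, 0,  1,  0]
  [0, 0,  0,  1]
x^4 - 4*x^3 + 6*x^2 - 4*x + 1

Expanding det(x·I − A) (e.g. by cofactor expansion or by noting that A is similar to its Jordan form J, which has the same characteristic polynomial as A) gives
  χ_A(x) = x^4 - 4*x^3 + 6*x^2 - 4*x + 1
which factors as (x - 1)^4. The eigenvalues (with algebraic multiplicities) are λ = 1 with multiplicity 4.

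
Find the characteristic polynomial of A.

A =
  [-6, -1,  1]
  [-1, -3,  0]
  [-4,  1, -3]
x^3 + 12*x^2 + 48*x + 64

Expanding det(x·I − A) (e.g. by cofactor expansion or by noting that A is similar to its Jordan form J, which has the same characteristic polynomial as A) gives
  χ_A(x) = x^3 + 12*x^2 + 48*x + 64
which factors as (x + 4)^3. The eigenvalues (with algebraic multiplicities) are λ = -4 with multiplicity 3.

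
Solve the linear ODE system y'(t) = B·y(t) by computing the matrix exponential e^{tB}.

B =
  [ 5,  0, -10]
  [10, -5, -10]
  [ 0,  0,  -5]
e^{tB} =
  [exp(5*t), 0, -exp(5*t) + exp(-5*t)]
  [exp(5*t) - exp(-5*t), exp(-5*t), -exp(5*t) + exp(-5*t)]
  [0, 0, exp(-5*t)]

Strategy: write B = P · J · P⁻¹ where J is a Jordan canonical form, so e^{tB} = P · e^{tJ} · P⁻¹, and e^{tJ} can be computed block-by-block.

B has Jordan form
J =
  [-5,  0, 0]
  [ 0, -5, 0]
  [ 0,  0, 5]
(up to reordering of blocks).

Per-block formulas:
  For a 1×1 block at λ = -5: exp(t · [-5]) = [e^(-5t)].
  For a 1×1 block at λ = 5: exp(t · [5]) = [e^(5t)].

After assembling e^{tJ} and conjugating by P, we get:

e^{tB} =
  [exp(5*t), 0, -exp(5*t) + exp(-5*t)]
  [exp(5*t) - exp(-5*t), exp(-5*t), -exp(5*t) + exp(-5*t)]
  [0, 0, exp(-5*t)]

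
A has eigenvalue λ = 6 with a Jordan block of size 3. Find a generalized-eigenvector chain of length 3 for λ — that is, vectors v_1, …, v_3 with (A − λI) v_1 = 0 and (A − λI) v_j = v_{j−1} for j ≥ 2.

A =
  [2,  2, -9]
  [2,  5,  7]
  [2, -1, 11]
A Jordan chain for λ = 6 of length 3:
v_1 = (2, 4, 0)ᵀ
v_2 = (-4, 2, 2)ᵀ
v_3 = (1, 0, 0)ᵀ

Let N = A − (6)·I. We want v_3 with N^3 v_3 = 0 but N^2 v_3 ≠ 0; then v_{j-1} := N · v_j for j = 3, …, 2.

Pick v_3 = (1, 0, 0)ᵀ.
Then v_2 = N · v_3 = (-4, 2, 2)ᵀ.
Then v_1 = N · v_2 = (2, 4, 0)ᵀ.

Sanity check: (A − (6)·I) v_1 = (0, 0, 0)ᵀ = 0. ✓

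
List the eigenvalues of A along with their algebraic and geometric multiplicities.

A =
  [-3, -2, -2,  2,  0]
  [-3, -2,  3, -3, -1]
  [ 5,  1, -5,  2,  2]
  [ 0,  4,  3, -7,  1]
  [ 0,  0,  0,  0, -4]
λ = -5: alg = 1, geom = 1; λ = -4: alg = 4, geom = 2

Step 1 — factor the characteristic polynomial to read off the algebraic multiplicities:
  χ_A(x) = (x + 4)^4*(x + 5)

Step 2 — compute geometric multiplicities via the rank-nullity identity g(λ) = n − rank(A − λI):
  rank(A − (-5)·I) = 4, so dim ker(A − (-5)·I) = n − 4 = 1
  rank(A − (-4)·I) = 3, so dim ker(A − (-4)·I) = n − 3 = 2

Summary:
  λ = -5: algebraic multiplicity = 1, geometric multiplicity = 1
  λ = -4: algebraic multiplicity = 4, geometric multiplicity = 2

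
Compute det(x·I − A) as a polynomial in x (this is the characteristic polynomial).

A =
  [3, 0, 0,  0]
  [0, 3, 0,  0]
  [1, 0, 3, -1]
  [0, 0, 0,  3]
x^4 - 12*x^3 + 54*x^2 - 108*x + 81

Expanding det(x·I − A) (e.g. by cofactor expansion or by noting that A is similar to its Jordan form J, which has the same characteristic polynomial as A) gives
  χ_A(x) = x^4 - 12*x^3 + 54*x^2 - 108*x + 81
which factors as (x - 3)^4. The eigenvalues (with algebraic multiplicities) are λ = 3 with multiplicity 4.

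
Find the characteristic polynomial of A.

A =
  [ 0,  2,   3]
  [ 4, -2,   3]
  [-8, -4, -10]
x^3 + 12*x^2 + 48*x + 64

Expanding det(x·I − A) (e.g. by cofactor expansion or by noting that A is similar to its Jordan form J, which has the same characteristic polynomial as A) gives
  χ_A(x) = x^3 + 12*x^2 + 48*x + 64
which factors as (x + 4)^3. The eigenvalues (with algebraic multiplicities) are λ = -4 with multiplicity 3.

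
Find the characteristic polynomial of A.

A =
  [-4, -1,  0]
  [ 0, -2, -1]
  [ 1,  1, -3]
x^3 + 9*x^2 + 27*x + 27

Expanding det(x·I − A) (e.g. by cofactor expansion or by noting that A is similar to its Jordan form J, which has the same characteristic polynomial as A) gives
  χ_A(x) = x^3 + 9*x^2 + 27*x + 27
which factors as (x + 3)^3. The eigenvalues (with algebraic multiplicities) are λ = -3 with multiplicity 3.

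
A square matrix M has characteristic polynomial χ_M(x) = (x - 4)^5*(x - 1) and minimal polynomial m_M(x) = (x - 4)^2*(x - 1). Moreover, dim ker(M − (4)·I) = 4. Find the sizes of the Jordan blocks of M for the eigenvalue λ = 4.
Block sizes for λ = 4: [2, 1, 1, 1]

Step 1 — from the characteristic polynomial, algebraic multiplicity of λ = 4 is 5. From dim ker(M − (4)·I) = 4, there are exactly 4 Jordan blocks for λ = 4.
Step 2 — from the minimal polynomial, the factor (x − 4)^2 tells us the largest block for λ = 4 has size 2.
Step 3 — with total size 5, 4 blocks, and largest block 2, the block sizes (in nonincreasing order) are [2, 1, 1, 1].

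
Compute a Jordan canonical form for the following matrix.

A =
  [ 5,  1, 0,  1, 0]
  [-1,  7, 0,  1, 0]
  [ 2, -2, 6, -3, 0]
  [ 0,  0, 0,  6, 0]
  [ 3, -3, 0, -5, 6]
J_2(6) ⊕ J_2(6) ⊕ J_1(6)

The characteristic polynomial is
  det(x·I − A) = x^5 - 30*x^4 + 360*x^3 - 2160*x^2 + 6480*x - 7776 = (x - 6)^5

Eigenvalues and multiplicities (the geometric multiplicity of λ is n − rank(A − λI), which equals the number of Jordan blocks for λ):
  λ = 6: algebraic multiplicity = 5, geometric multiplicity = 3

Determining the block sizes for each eigenvalue:
  λ = 6: with am = 5 and gm = 3, the partition is not yet determined (e.g. several partitions of 5 into 3 parts exist). Let N = A − (6)·I. Computing rank(N^1) = 2, rank(N^2) = 0; the number of blocks of size ≥ j is rank(N^{j−1}) − rank(N^j), giving [3, 2]. So we have 2 block(s) of size 2, 1 block(s) of size 1 → block sizes [2, 2, 1]

Assembling the blocks gives a Jordan form
J =
  [6, 1, 0, 0, 0]
  [0, 6, 0, 0, 0]
  [0, 0, 6, 1, 0]
  [0, 0, 0, 6, 0]
  [0, 0, 0, 0, 6]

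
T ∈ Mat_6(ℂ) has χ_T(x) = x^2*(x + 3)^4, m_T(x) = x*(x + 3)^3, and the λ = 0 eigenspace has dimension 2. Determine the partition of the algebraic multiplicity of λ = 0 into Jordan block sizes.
Block sizes for λ = 0: [1, 1]

Step 1 — from the characteristic polynomial, algebraic multiplicity of λ = 0 is 2. From dim ker(T − (0)·I) = 2, there are exactly 2 Jordan blocks for λ = 0.
Step 2 — from the minimal polynomial, the factor (x − 0) tells us the largest block for λ = 0 has size 1.
Step 3 — with total size 2, 2 blocks, and largest block 1, the block sizes (in nonincreasing order) are [1, 1].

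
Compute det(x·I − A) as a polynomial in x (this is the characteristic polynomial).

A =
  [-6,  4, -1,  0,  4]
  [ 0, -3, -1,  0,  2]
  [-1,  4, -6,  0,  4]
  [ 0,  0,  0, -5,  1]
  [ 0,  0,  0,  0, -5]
x^5 + 25*x^4 + 250*x^3 + 1250*x^2 + 3125*x + 3125

Expanding det(x·I − A) (e.g. by cofactor expansion or by noting that A is similar to its Jordan form J, which has the same characteristic polynomial as A) gives
  χ_A(x) = x^5 + 25*x^4 + 250*x^3 + 1250*x^2 + 3125*x + 3125
which factors as (x + 5)^5. The eigenvalues (with algebraic multiplicities) are λ = -5 with multiplicity 5.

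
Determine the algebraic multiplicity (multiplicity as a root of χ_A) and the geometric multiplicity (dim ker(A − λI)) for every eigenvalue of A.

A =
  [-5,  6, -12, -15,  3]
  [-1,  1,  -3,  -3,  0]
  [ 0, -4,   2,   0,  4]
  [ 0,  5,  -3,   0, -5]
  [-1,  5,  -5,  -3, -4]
λ = -2: alg = 3, geom = 2; λ = 0: alg = 2, geom = 1

Step 1 — factor the characteristic polynomial to read off the algebraic multiplicities:
  χ_A(x) = x^2*(x + 2)^3

Step 2 — compute geometric multiplicities via the rank-nullity identity g(λ) = n − rank(A − λI):
  rank(A − (-2)·I) = 3, so dim ker(A − (-2)·I) = n − 3 = 2
  rank(A − (0)·I) = 4, so dim ker(A − (0)·I) = n − 4 = 1

Summary:
  λ = -2: algebraic multiplicity = 3, geometric multiplicity = 2
  λ = 0: algebraic multiplicity = 2, geometric multiplicity = 1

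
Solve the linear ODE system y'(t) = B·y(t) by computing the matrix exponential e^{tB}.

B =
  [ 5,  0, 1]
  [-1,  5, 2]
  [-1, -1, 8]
e^{tB} =
  [-t*exp(6*t) + exp(6*t), -t^2*exp(6*t)/2, t^2*exp(6*t)/2 + t*exp(6*t)]
  [-t*exp(6*t), -t^2*exp(6*t)/2 - t*exp(6*t) + exp(6*t), t^2*exp(6*t)/2 + 2*t*exp(6*t)]
  [-t*exp(6*t), -t^2*exp(6*t)/2 - t*exp(6*t), t^2*exp(6*t)/2 + 2*t*exp(6*t) + exp(6*t)]

Strategy: write B = P · J · P⁻¹ where J is a Jordan canonical form, so e^{tB} = P · e^{tJ} · P⁻¹, and e^{tJ} can be computed block-by-block.

B has Jordan form
J =
  [6, 1, 0]
  [0, 6, 1]
  [0, 0, 6]
(up to reordering of blocks).

Per-block formulas:
  For a 3×3 Jordan block J_3(6): exp(t · J_3(6)) = e^(6t)·(I + t·N + (t^2/2)·N^2), where N is the 3×3 nilpotent shift.

After assembling e^{tJ} and conjugating by P, we get:

e^{tB} =
  [-t*exp(6*t) + exp(6*t), -t^2*exp(6*t)/2, t^2*exp(6*t)/2 + t*exp(6*t)]
  [-t*exp(6*t), -t^2*exp(6*t)/2 - t*exp(6*t) + exp(6*t), t^2*exp(6*t)/2 + 2*t*exp(6*t)]
  [-t*exp(6*t), -t^2*exp(6*t)/2 - t*exp(6*t), t^2*exp(6*t)/2 + 2*t*exp(6*t) + exp(6*t)]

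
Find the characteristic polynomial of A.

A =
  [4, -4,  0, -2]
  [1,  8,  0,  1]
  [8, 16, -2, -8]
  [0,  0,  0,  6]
x^4 - 16*x^3 + 72*x^2 - 432

Expanding det(x·I − A) (e.g. by cofactor expansion or by noting that A is similar to its Jordan form J, which has the same characteristic polynomial as A) gives
  χ_A(x) = x^4 - 16*x^3 + 72*x^2 - 432
which factors as (x - 6)^3*(x + 2). The eigenvalues (with algebraic multiplicities) are λ = -2 with multiplicity 1, λ = 6 with multiplicity 3.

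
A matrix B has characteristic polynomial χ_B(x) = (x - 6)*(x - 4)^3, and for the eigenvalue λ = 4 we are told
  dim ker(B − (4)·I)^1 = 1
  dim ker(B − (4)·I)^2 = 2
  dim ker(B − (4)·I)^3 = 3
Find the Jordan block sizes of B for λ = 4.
Block sizes for λ = 4: [3]

From the dimensions of kernels of powers, the number of Jordan blocks of size at least j is d_j − d_{j−1} where d_j = dim ker(N^j) (with d_0 = 0). Computing the differences gives [1, 1, 1].
The number of blocks of size exactly k is (#blocks of size ≥ k) − (#blocks of size ≥ k + 1), so the partition is: 1 block(s) of size 3.
In nonincreasing order the block sizes are [3].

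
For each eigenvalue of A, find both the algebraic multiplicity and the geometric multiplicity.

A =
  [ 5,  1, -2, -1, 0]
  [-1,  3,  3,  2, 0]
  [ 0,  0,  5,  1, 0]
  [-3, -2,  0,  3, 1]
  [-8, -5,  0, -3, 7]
λ = 4: alg = 2, geom = 1; λ = 5: alg = 3, geom = 1

Step 1 — factor the characteristic polynomial to read off the algebraic multiplicities:
  χ_A(x) = (x - 5)^3*(x - 4)^2

Step 2 — compute geometric multiplicities via the rank-nullity identity g(λ) = n − rank(A − λI):
  rank(A − (4)·I) = 4, so dim ker(A − (4)·I) = n − 4 = 1
  rank(A − (5)·I) = 4, so dim ker(A − (5)·I) = n − 4 = 1

Summary:
  λ = 4: algebraic multiplicity = 2, geometric multiplicity = 1
  λ = 5: algebraic multiplicity = 3, geometric multiplicity = 1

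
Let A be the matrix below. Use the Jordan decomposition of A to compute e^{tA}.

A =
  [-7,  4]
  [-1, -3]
e^{tA} =
  [-2*t*exp(-5*t) + exp(-5*t), 4*t*exp(-5*t)]
  [-t*exp(-5*t), 2*t*exp(-5*t) + exp(-5*t)]

Strategy: write A = P · J · P⁻¹ where J is a Jordan canonical form, so e^{tA} = P · e^{tJ} · P⁻¹, and e^{tJ} can be computed block-by-block.

A has Jordan form
J =
  [-5,  1]
  [ 0, -5]
(up to reordering of blocks).

Per-block formulas:
  For a 2×2 Jordan block J_2(-5): exp(t · J_2(-5)) = e^(-5t)·(I + t·N), where N is the 2×2 nilpotent shift.

After assembling e^{tJ} and conjugating by P, we get:

e^{tA} =
  [-2*t*exp(-5*t) + exp(-5*t), 4*t*exp(-5*t)]
  [-t*exp(-5*t), 2*t*exp(-5*t) + exp(-5*t)]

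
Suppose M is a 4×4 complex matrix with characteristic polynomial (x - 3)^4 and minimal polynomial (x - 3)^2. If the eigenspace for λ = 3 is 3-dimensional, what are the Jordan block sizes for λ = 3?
Block sizes for λ = 3: [2, 1, 1]

Step 1 — from the characteristic polynomial, algebraic multiplicity of λ = 3 is 4. From dim ker(M − (3)·I) = 3, there are exactly 3 Jordan blocks for λ = 3.
Step 2 — from the minimal polynomial, the factor (x − 3)^2 tells us the largest block for λ = 3 has size 2.
Step 3 — with total size 4, 3 blocks, and largest block 2, the block sizes (in nonincreasing order) are [2, 1, 1].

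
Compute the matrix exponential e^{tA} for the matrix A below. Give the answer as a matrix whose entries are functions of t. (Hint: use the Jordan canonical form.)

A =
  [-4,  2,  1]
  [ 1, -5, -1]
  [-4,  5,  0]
e^{tA} =
  [-t^2*exp(-3*t)/2 - t*exp(-3*t) + exp(-3*t), -t^2*exp(-3*t)/2 + 2*t*exp(-3*t), t*exp(-3*t)]
  [t^2*exp(-3*t)/2 + t*exp(-3*t), t^2*exp(-3*t)/2 - 2*t*exp(-3*t) + exp(-3*t), -t*exp(-3*t)]
  [-3*t^2*exp(-3*t)/2 - 4*t*exp(-3*t), -3*t^2*exp(-3*t)/2 + 5*t*exp(-3*t), 3*t*exp(-3*t) + exp(-3*t)]

Strategy: write A = P · J · P⁻¹ where J is a Jordan canonical form, so e^{tA} = P · e^{tJ} · P⁻¹, and e^{tJ} can be computed block-by-block.

A has Jordan form
J =
  [-3,  1,  0]
  [ 0, -3,  1]
  [ 0,  0, -3]
(up to reordering of blocks).

Per-block formulas:
  For a 3×3 Jordan block J_3(-3): exp(t · J_3(-3)) = e^(-3t)·(I + t·N + (t^2/2)·N^2), where N is the 3×3 nilpotent shift.

After assembling e^{tJ} and conjugating by P, we get:

e^{tA} =
  [-t^2*exp(-3*t)/2 - t*exp(-3*t) + exp(-3*t), -t^2*exp(-3*t)/2 + 2*t*exp(-3*t), t*exp(-3*t)]
  [t^2*exp(-3*t)/2 + t*exp(-3*t), t^2*exp(-3*t)/2 - 2*t*exp(-3*t) + exp(-3*t), -t*exp(-3*t)]
  [-3*t^2*exp(-3*t)/2 - 4*t*exp(-3*t), -3*t^2*exp(-3*t)/2 + 5*t*exp(-3*t), 3*t*exp(-3*t) + exp(-3*t)]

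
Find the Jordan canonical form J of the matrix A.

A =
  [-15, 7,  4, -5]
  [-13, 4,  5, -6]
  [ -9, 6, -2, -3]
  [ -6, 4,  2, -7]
J_3(-5) ⊕ J_1(-5)

The characteristic polynomial is
  det(x·I − A) = x^4 + 20*x^3 + 150*x^2 + 500*x + 625 = (x + 5)^4

Eigenvalues and multiplicities (the geometric multiplicity of λ is n − rank(A − λI), which equals the number of Jordan blocks for λ):
  λ = -5: algebraic multiplicity = 4, geometric multiplicity = 2

Determining the block sizes for each eigenvalue:
  λ = -5: with am = 4 and gm = 2, the partition is not yet determined (e.g. several partitions of 4 into 2 parts exist). Let N = A − (-5)·I. Computing rank(N^1) = 2, rank(N^2) = 1, rank(N^3) = 0; the number of blocks of size ≥ j is rank(N^{j−1}) − rank(N^j), giving [2, 1, 1]. So we have 1 block(s) of size 3, 1 block(s) of size 1 → block sizes [3, 1]

Assembling the blocks gives a Jordan form
J =
  [-5,  1,  0,  0]
  [ 0, -5,  1,  0]
  [ 0,  0, -5,  0]
  [ 0,  0,  0, -5]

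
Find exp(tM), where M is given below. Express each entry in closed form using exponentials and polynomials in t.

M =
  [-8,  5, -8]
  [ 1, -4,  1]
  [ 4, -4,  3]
e^{tM} =
  [-t^2*exp(-3*t) - 5*t*exp(-3*t) + exp(-3*t), t^2*exp(-3*t) + 5*t*exp(-3*t), -3*t^2*exp(-3*t)/2 - 8*t*exp(-3*t)]
  [-t^2*exp(-3*t) + t*exp(-3*t), t^2*exp(-3*t) - t*exp(-3*t) + exp(-3*t), -3*t^2*exp(-3*t)/2 + t*exp(-3*t)]
  [4*t*exp(-3*t), -4*t*exp(-3*t), 6*t*exp(-3*t) + exp(-3*t)]

Strategy: write M = P · J · P⁻¹ where J is a Jordan canonical form, so e^{tM} = P · e^{tJ} · P⁻¹, and e^{tJ} can be computed block-by-block.

M has Jordan form
J =
  [-3,  1,  0]
  [ 0, -3,  1]
  [ 0,  0, -3]
(up to reordering of blocks).

Per-block formulas:
  For a 3×3 Jordan block J_3(-3): exp(t · J_3(-3)) = e^(-3t)·(I + t·N + (t^2/2)·N^2), where N is the 3×3 nilpotent shift.

After assembling e^{tJ} and conjugating by P, we get:

e^{tM} =
  [-t^2*exp(-3*t) - 5*t*exp(-3*t) + exp(-3*t), t^2*exp(-3*t) + 5*t*exp(-3*t), -3*t^2*exp(-3*t)/2 - 8*t*exp(-3*t)]
  [-t^2*exp(-3*t) + t*exp(-3*t), t^2*exp(-3*t) - t*exp(-3*t) + exp(-3*t), -3*t^2*exp(-3*t)/2 + t*exp(-3*t)]
  [4*t*exp(-3*t), -4*t*exp(-3*t), 6*t*exp(-3*t) + exp(-3*t)]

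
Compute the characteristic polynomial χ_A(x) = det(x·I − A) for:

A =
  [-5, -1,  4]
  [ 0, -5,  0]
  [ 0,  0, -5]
x^3 + 15*x^2 + 75*x + 125

Expanding det(x·I − A) (e.g. by cofactor expansion or by noting that A is similar to its Jordan form J, which has the same characteristic polynomial as A) gives
  χ_A(x) = x^3 + 15*x^2 + 75*x + 125
which factors as (x + 5)^3. The eigenvalues (with algebraic multiplicities) are λ = -5 with multiplicity 3.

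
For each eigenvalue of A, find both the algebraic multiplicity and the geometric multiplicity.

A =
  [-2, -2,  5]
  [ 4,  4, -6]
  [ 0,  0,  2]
λ = 0: alg = 1, geom = 1; λ = 2: alg = 2, geom = 1

Step 1 — factor the characteristic polynomial to read off the algebraic multiplicities:
  χ_A(x) = x*(x - 2)^2

Step 2 — compute geometric multiplicities via the rank-nullity identity g(λ) = n − rank(A − λI):
  rank(A − (0)·I) = 2, so dim ker(A − (0)·I) = n − 2 = 1
  rank(A − (2)·I) = 2, so dim ker(A − (2)·I) = n − 2 = 1

Summary:
  λ = 0: algebraic multiplicity = 1, geometric multiplicity = 1
  λ = 2: algebraic multiplicity = 2, geometric multiplicity = 1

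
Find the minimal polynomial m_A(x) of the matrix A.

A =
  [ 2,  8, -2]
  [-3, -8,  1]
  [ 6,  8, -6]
x^2 + 8*x + 16

The characteristic polynomial is χ_A(x) = (x + 4)^3, so the eigenvalues are known. The minimal polynomial is
  m_A(x) = Π_λ (x − λ)^{k_λ}
where k_λ is the size of the *largest* Jordan block for λ (equivalently, the smallest k with (A − λI)^k v = 0 for every generalised eigenvector v of λ).

  λ = -4: largest Jordan block has size 2, contributing (x + 4)^2

So m_A(x) = (x + 4)^2 = x^2 + 8*x + 16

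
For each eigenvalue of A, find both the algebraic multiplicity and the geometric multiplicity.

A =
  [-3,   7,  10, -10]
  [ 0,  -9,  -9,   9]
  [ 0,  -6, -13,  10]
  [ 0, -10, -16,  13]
λ = -3: alg = 4, geom = 2

Step 1 — factor the characteristic polynomial to read off the algebraic multiplicities:
  χ_A(x) = (x + 3)^4

Step 2 — compute geometric multiplicities via the rank-nullity identity g(λ) = n − rank(A − λI):
  rank(A − (-3)·I) = 2, so dim ker(A − (-3)·I) = n − 2 = 2

Summary:
  λ = -3: algebraic multiplicity = 4, geometric multiplicity = 2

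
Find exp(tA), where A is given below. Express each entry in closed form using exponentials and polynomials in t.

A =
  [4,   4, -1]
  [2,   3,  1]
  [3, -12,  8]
e^{tA} =
  [3*t^2*exp(5*t) - t*exp(5*t) + exp(5*t), 4*t*exp(5*t), t^2*exp(5*t) - t*exp(5*t)]
  [-3*t^2*exp(5*t)/2 + 2*t*exp(5*t), -2*t*exp(5*t) + exp(5*t), -t^2*exp(5*t)/2 + t*exp(5*t)]
  [-9*t^2*exp(5*t) + 3*t*exp(5*t), -12*t*exp(5*t), -3*t^2*exp(5*t) + 3*t*exp(5*t) + exp(5*t)]

Strategy: write A = P · J · P⁻¹ where J is a Jordan canonical form, so e^{tA} = P · e^{tJ} · P⁻¹, and e^{tJ} can be computed block-by-block.

A has Jordan form
J =
  [5, 1, 0]
  [0, 5, 1]
  [0, 0, 5]
(up to reordering of blocks).

Per-block formulas:
  For a 3×3 Jordan block J_3(5): exp(t · J_3(5)) = e^(5t)·(I + t·N + (t^2/2)·N^2), where N is the 3×3 nilpotent shift.

After assembling e^{tJ} and conjugating by P, we get:

e^{tA} =
  [3*t^2*exp(5*t) - t*exp(5*t) + exp(5*t), 4*t*exp(5*t), t^2*exp(5*t) - t*exp(5*t)]
  [-3*t^2*exp(5*t)/2 + 2*t*exp(5*t), -2*t*exp(5*t) + exp(5*t), -t^2*exp(5*t)/2 + t*exp(5*t)]
  [-9*t^2*exp(5*t) + 3*t*exp(5*t), -12*t*exp(5*t), -3*t^2*exp(5*t) + 3*t*exp(5*t) + exp(5*t)]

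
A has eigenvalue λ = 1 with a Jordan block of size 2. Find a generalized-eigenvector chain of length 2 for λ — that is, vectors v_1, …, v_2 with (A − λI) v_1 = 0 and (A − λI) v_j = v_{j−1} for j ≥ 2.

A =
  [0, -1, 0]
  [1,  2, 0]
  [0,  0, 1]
A Jordan chain for λ = 1 of length 2:
v_1 = (-1, 1, 0)ᵀ
v_2 = (1, 0, 0)ᵀ

Let N = A − (1)·I. We want v_2 with N^2 v_2 = 0 but N^1 v_2 ≠ 0; then v_{j-1} := N · v_j for j = 2, …, 2.

Pick v_2 = (1, 0, 0)ᵀ.
Then v_1 = N · v_2 = (-1, 1, 0)ᵀ.

Sanity check: (A − (1)·I) v_1 = (0, 0, 0)ᵀ = 0. ✓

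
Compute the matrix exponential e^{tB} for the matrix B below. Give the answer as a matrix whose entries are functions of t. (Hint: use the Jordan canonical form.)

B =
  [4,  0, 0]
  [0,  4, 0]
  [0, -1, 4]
e^{tB} =
  [exp(4*t), 0, 0]
  [0, exp(4*t), 0]
  [0, -t*exp(4*t), exp(4*t)]

Strategy: write B = P · J · P⁻¹ where J is a Jordan canonical form, so e^{tB} = P · e^{tJ} · P⁻¹, and e^{tJ} can be computed block-by-block.

B has Jordan form
J =
  [4, 1, 0]
  [0, 4, 0]
  [0, 0, 4]
(up to reordering of blocks).

Per-block formulas:
  For a 1×1 block at λ = 4: exp(t · [4]) = [e^(4t)].
  For a 2×2 Jordan block J_2(4): exp(t · J_2(4)) = e^(4t)·(I + t·N), where N is the 2×2 nilpotent shift.

After assembling e^{tJ} and conjugating by P, we get:

e^{tB} =
  [exp(4*t), 0, 0]
  [0, exp(4*t), 0]
  [0, -t*exp(4*t), exp(4*t)]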